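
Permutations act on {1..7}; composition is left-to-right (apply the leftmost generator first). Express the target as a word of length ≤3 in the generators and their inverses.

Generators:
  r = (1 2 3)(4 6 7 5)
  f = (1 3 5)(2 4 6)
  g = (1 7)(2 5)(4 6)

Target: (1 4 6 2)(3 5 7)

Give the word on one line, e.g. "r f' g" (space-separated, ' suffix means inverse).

r g' r

  after r: (1 2 3)(4 6 7 5)
  after g': (1 5 6)(2 3 7)
  after r: (1 4 6 2)(3 5 7)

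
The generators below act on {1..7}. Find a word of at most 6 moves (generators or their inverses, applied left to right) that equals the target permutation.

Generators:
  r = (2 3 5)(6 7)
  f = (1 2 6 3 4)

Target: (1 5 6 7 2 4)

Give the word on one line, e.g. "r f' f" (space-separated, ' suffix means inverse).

r f r r

  after r: (2 3 5)(6 7)
  after f: (1 2 4)(3 5 6 7)
  after r: (1 3 2 4)(5 7)
  after r: (1 5 6 7 2 4)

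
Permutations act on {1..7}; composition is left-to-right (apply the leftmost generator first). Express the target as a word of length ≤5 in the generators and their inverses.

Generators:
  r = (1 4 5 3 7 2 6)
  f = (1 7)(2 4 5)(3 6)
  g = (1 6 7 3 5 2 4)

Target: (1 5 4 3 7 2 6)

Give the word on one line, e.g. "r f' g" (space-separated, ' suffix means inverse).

  after r': (1 6 2 7 3 5 4)
  after f: (1 3 2)(4 7 6)
  after r': (1 5 4 3 7 2 6)

r' f r'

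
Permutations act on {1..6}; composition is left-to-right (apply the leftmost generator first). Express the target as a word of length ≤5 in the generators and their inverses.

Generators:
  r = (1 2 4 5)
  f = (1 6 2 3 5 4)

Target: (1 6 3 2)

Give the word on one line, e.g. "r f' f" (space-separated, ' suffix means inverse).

r' f' f' r' f

  after r': (1 5 4 2)
  after f': (1 3 2 4 6)
  after f': (1 2 5 3 6 4)
  after r': (2 4 5 3 6)
  after f: (1 6 3 2)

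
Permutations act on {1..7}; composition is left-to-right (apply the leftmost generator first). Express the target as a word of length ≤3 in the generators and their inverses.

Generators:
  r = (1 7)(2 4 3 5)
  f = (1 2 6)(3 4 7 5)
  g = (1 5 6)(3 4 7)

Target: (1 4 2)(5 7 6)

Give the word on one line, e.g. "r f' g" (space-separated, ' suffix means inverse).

  after r': (1 7)(2 5 3 4)
  after g': (1 4 2)(5 7 6)

r' g'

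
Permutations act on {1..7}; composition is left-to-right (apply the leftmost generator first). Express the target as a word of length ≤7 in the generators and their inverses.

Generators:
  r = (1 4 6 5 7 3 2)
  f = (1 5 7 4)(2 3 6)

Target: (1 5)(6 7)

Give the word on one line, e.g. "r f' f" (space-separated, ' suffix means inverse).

f r' r' r' f

  after f: (1 5 7 4)(2 3 6)
  after r': (1 6 3 4 2 7)
  after r': (1 4 3)(2 5 6 7)
  after r': (2 6 5 4 7 3)
  after f: (1 5)(6 7)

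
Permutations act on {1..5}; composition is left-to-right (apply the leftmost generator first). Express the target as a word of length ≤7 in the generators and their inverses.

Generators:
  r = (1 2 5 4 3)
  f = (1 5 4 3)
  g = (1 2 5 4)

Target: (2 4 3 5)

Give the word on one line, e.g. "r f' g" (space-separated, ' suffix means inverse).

g r' f r' g'

  after g: (1 2 5 4)
  after r': (3 4)
  after f: (1 5 4)
  after r': (1 2)(3 4)
  after g': (2 4 3 5)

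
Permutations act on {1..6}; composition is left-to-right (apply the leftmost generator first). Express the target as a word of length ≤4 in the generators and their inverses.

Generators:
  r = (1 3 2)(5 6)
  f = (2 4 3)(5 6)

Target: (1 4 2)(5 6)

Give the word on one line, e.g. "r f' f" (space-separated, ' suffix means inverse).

  after r': (1 2 3)(5 6)
  after r': (1 3 2)
  after f': (1 4 2)(5 6)

r' r' f'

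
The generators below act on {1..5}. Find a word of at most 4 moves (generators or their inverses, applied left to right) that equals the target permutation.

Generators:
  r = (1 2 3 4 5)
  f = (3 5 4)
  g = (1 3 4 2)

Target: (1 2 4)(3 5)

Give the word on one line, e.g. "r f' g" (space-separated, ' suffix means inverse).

r g r f

  after r: (1 2 3 4 5)
  after g: (2 4 5 3)
  after r: (1 2 5 4)
  after f: (1 2 4)(3 5)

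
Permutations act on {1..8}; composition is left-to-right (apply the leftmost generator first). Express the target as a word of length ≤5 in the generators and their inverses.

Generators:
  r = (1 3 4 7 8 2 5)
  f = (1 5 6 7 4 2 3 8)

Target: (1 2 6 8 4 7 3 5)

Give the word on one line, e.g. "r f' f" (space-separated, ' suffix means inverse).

  after r: (1 3 4 7 8 2 5)
  after f: (1 8 3 2 6 7)
  after r: (1 2 6 8 4 7 3 5)

r f r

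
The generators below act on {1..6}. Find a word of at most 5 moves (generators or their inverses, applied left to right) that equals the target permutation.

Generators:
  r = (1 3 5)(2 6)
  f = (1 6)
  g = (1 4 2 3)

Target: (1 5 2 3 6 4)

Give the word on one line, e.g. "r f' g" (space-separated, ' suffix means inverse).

g' f' r g g

  after g': (1 3 2 4)
  after f': (1 3 2 4 6)
  after r: (1 5)(2 4)(3 6)
  after g: (1 5 4 3 6)
  after g: (1 5 2 3 6 4)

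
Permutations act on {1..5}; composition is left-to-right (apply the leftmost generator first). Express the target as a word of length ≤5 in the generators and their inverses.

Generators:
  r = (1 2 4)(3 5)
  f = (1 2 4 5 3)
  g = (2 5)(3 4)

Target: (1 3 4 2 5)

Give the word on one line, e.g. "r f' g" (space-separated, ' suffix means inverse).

r f f r'

  after r: (1 2 4)(3 5)
  after f: (1 4 2 5)
  after f: (1 5 2 3)
  after r': (1 3 4 2 5)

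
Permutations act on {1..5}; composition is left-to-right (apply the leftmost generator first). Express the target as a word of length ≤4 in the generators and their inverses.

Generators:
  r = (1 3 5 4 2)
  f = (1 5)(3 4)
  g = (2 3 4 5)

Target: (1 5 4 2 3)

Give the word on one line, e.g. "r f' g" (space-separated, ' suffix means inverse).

g' g' f'

  after g': (2 5 4 3)
  after g': (2 4)(3 5)
  after f': (1 5 4 2 3)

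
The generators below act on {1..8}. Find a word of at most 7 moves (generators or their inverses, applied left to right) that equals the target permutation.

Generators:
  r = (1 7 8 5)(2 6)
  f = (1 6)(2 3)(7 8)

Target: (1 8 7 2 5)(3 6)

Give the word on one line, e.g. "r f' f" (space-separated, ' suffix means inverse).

r' f' r r r

  after r': (1 5 8 7)(2 6)
  after f': (1 5 7 6 3 2)
  after r: (2 7)(3 6)(5 8)
  after r: (1 7 6 3 2 8)
  after r: (1 8 7 2 5)(3 6)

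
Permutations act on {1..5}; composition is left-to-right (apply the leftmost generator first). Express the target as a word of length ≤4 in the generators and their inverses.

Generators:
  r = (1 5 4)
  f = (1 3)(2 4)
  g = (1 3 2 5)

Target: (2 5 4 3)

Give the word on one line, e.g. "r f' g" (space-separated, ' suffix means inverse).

  after f': (1 3)(2 4)
  after r: (1 3 5 4 2)
  after g': (2 5 4 3)

f' r g'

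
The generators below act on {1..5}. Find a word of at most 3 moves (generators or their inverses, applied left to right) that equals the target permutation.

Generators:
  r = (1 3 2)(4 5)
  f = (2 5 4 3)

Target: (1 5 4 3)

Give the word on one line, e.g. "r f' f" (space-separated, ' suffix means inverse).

  after r: (1 3 2)(4 5)
  after f': (1 4 2)
  after r': (1 5 4 3)

r f' r'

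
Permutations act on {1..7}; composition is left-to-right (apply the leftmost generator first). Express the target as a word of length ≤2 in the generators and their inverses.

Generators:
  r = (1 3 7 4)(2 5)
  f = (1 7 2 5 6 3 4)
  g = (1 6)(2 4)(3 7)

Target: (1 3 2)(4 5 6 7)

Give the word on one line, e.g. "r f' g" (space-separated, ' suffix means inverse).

g f

  after g: (1 6)(2 4)(3 7)
  after f: (1 3 2)(4 5 6 7)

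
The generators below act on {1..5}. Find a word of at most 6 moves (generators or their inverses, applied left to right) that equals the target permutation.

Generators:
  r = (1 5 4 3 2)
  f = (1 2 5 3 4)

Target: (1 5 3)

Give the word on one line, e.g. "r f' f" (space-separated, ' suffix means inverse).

  after r: (1 5 4 3 2)
  after f: (1 3 5)
  after r: (1 2)(3 4)
  after f: (1 5 3)

r f r f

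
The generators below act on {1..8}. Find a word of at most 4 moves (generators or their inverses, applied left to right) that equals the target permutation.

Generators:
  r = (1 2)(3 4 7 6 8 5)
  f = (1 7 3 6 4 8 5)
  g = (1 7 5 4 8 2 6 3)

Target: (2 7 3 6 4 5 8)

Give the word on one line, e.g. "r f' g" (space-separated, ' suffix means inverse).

f f r' f

  after f: (1 7 3 6 4 8 5)
  after f: (1 3 4 5 7 6 8)
  after r': (1 5 4 8 2)
  after f: (2 7 3 6 4 5 8)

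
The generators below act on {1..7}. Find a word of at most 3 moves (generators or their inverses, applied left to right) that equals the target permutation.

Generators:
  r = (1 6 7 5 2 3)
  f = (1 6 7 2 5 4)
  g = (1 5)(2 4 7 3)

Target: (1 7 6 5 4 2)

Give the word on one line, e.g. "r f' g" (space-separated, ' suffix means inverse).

r' g'

  after r': (1 3 2 5 7 6)
  after g': (1 7 6 5 4 2)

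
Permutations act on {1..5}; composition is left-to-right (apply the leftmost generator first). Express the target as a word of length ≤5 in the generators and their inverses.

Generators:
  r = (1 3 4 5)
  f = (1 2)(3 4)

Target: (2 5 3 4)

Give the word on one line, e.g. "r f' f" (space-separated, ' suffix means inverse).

  after f: (1 2)(3 4)
  after r': (1 2 5 4)
  after f: (2 5 3 4)
  after f: (1 2 5 4)
  after f: (2 5 3 4)

f r' f f f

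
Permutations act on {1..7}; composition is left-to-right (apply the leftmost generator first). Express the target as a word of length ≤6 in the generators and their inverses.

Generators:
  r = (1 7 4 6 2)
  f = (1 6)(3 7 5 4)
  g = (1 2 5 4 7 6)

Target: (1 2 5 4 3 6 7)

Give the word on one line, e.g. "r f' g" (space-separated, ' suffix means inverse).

  after f: (1 6)(3 7 5 4)
  after g': (1 7 2)(3 4)
  after r': (3 7 6 4)
  after g: (1 2 5 4 3 6 7)

f g' r' g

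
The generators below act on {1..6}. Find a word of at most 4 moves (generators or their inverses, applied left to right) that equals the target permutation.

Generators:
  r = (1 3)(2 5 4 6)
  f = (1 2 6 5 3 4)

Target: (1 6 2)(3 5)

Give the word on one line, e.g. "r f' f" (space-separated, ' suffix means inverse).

r f r

  after r: (1 3)(2 5 4 6)
  after f: (1 4 5)(2 3)
  after r: (1 6 2)(3 5)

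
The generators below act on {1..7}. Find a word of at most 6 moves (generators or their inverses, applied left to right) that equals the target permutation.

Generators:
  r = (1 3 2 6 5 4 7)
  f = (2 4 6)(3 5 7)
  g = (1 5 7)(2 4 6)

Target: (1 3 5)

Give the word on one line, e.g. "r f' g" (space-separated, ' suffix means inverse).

  after f': (2 6 4)(3 7 5)
  after g: (1 5 3)
  after f': (1 3)(2 6 4)(5 7)
  after g: (1 3 5)

f' g f' g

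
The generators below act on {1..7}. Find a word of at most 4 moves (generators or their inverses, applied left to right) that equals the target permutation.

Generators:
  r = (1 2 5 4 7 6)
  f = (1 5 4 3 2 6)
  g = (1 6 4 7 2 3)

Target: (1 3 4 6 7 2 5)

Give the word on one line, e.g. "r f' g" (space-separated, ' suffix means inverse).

  after g: (1 6 4 7 2 3)
  after f': (1 2 4 7 3 6 5)
  after r': (2 5 6)(3 7)
  after g': (1 3 4 6 7 2 5)

g f' r' g'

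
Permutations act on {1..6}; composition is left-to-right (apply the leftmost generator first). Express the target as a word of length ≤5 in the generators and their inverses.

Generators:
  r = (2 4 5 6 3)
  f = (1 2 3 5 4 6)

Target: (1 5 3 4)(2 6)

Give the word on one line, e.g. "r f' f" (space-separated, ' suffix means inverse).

f' r' r' f'

  after f': (1 6 4 5 3 2)
  after r': (1 5 6 2)
  after r': (1 4 2)(3 6)
  after f': (1 5 3 4)(2 6)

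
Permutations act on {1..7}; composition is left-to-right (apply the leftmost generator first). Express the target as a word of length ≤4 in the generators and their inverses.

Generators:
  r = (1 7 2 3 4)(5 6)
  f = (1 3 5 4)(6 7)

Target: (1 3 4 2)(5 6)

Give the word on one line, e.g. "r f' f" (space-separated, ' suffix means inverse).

  after f: (1 3 5 4)(6 7)
  after r: (1 4 7 5)(2 3 6)
  after r: (2 4)(3 5 7 6)
  after f: (1 3 4 2)(5 6)

f r r f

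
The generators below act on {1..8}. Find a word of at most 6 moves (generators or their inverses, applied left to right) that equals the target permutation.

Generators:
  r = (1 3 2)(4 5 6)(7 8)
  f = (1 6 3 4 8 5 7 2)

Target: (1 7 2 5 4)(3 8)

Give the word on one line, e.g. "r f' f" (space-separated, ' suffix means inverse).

  after f': (1 2 7 5 8 4 3 6)
  after f': (1 7 8 3)(2 5 4 6)
  after f': (1 5 3 2 8 6 7 4)
  after f': (1 8)(2 4)(3 7)(5 6)
  after r: (1 7 2 5 4)(3 8)

f' f' f' f' r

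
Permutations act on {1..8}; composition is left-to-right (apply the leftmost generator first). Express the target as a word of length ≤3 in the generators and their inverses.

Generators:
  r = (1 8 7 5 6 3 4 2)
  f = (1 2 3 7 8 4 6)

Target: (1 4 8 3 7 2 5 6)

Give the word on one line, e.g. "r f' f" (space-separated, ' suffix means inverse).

  after f: (1 2 3 7 8 4 6)
  after f: (1 3 8 6 2 7 4)
  after r: (1 4 8 3 7 2 5 6)

f f r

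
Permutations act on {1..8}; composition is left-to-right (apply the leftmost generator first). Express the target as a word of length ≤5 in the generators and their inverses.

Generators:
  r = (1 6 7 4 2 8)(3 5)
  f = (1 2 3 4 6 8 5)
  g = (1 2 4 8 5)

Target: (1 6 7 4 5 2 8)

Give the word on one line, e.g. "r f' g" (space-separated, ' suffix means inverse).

g f' r' f'

  after g: (1 2 4 8 5)
  after f': (2 3)(4 6)
  after r': (1 8 2 5 3 4)(6 7)
  after f': (1 6 7 4 5 2 8)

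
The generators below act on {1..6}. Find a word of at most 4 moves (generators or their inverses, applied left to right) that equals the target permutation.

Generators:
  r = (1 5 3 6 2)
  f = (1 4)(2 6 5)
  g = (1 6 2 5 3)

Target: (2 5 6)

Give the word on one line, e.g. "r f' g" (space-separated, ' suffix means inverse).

r' r' g'

  after r': (1 2 6 3 5)
  after r': (1 6 5 2 3)
  after g': (2 5 6)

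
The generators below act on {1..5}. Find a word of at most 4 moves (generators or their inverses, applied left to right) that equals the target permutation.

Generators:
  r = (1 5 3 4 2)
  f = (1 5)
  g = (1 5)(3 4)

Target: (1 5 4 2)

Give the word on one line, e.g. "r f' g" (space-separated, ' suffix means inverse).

  after r: (1 5 3 4 2)
  after f: (2 5 3 4)
  after g': (1 5 4 2)

r f g'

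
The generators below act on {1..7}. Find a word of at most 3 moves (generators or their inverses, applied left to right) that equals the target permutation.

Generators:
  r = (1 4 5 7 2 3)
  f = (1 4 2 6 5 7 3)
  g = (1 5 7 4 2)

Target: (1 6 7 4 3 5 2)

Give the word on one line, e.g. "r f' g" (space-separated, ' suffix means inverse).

g' f g

  after g': (1 2 4 7 5)
  after f: (1 6 5 4 3)
  after g: (1 6 7 4 3 5 2)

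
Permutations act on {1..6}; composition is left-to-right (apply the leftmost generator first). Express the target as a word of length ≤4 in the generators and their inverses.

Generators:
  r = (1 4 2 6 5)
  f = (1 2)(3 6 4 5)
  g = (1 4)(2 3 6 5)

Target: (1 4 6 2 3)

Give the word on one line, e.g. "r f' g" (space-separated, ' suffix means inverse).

  after f': (1 2)(3 5 4 6)
  after f': (3 4)(5 6)
  after g: (1 4 6 2 3)

f' f' g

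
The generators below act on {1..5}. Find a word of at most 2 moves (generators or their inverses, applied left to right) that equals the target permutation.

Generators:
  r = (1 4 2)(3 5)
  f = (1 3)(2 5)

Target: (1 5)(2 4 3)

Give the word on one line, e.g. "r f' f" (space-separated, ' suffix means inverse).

r' f'

  after r': (1 2 4)(3 5)
  after f': (1 5)(2 4 3)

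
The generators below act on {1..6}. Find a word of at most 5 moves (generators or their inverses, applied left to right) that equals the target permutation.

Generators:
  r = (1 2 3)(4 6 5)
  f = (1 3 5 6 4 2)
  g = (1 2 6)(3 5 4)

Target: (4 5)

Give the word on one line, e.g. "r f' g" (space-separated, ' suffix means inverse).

  after g: (1 2 6)(3 5 4)
  after r': (2 4)(3 6)
  after f': (1 2 6)(3 5)
  after g: (1 6 2)(3 4)
  after g: (4 5)

g r' f' g g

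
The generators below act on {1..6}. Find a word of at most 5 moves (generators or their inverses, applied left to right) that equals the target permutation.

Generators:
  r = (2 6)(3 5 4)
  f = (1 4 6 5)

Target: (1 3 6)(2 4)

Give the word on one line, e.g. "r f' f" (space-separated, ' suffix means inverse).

  after f: (1 4 6 5)
  after r: (1 3 5)(2 6 4)
  after f': (1 3 6)(2 4)

f r f'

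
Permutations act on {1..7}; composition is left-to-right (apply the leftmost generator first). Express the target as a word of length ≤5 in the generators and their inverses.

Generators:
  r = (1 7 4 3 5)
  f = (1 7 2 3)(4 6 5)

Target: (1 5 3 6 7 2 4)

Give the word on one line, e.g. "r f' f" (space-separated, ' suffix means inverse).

r' f' f' r r

  after r': (1 5 3 4 7)
  after f': (1 6 4)(2 7 3 5)
  after f': (1 4 3 6 5 7 2)
  after r: (1 3 6)(2 7)(4 5)
  after r: (1 5 3 6 7 2 4)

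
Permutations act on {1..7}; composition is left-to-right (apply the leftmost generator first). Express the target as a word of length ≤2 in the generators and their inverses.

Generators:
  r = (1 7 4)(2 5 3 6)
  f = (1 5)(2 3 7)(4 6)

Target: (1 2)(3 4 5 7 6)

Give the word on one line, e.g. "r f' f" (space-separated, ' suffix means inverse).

  after r: (1 7 4)(2 5 3 6)
  after f: (1 2)(3 4 5 7 6)

r f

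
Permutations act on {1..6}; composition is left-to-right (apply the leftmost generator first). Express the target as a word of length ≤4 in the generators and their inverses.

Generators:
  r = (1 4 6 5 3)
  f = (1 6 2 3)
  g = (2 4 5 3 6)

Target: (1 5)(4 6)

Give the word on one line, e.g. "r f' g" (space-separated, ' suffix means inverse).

g' r' g'

  after g': (2 6 3 5 4)
  after r': (1 3 6 5)(2 4)
  after g': (1 5)(4 6)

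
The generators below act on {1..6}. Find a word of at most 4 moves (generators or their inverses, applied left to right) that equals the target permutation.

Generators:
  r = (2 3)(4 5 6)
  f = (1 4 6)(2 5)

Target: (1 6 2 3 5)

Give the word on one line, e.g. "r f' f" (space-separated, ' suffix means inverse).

r' f'

  after r': (2 3)(4 6 5)
  after f': (1 6 2 3 5)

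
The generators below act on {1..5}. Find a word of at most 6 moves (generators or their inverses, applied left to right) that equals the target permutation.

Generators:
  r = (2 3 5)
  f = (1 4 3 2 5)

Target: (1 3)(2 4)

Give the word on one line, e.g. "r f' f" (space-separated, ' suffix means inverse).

  after f': (1 5 2 3 4)
  after f': (1 2 4 5 3)
  after r': (1 5 2 4 3)
  after r': (1 3)(2 4)

f' f' r' r'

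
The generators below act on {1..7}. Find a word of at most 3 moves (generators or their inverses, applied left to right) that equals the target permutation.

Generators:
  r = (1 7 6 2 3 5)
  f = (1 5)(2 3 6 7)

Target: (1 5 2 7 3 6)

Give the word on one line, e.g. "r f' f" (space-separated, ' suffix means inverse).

  after f': (1 5)(2 7 6 3)
  after r: (2 6 5 7)
  after f: (1 5 2 7 3 6)

f' r f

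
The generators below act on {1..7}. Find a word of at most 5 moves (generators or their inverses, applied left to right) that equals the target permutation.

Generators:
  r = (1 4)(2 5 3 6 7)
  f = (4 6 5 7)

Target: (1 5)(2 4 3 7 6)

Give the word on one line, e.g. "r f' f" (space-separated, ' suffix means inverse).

  after f: (4 6 5 7)
  after f: (4 5)(6 7)
  after r: (1 4 3 6 2 5)
  after f: (1 6 2 7 4 3 5)
  after f: (1 5)(2 4 3 7 6)

f f r f f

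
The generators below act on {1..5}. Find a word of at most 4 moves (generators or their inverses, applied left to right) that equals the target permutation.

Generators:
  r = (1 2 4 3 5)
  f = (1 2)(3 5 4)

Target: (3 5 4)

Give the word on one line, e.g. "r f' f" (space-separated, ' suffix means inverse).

f f f f

  after f: (1 2)(3 5 4)
  after f: (3 4 5)
  after f: (1 2)
  after f: (3 5 4)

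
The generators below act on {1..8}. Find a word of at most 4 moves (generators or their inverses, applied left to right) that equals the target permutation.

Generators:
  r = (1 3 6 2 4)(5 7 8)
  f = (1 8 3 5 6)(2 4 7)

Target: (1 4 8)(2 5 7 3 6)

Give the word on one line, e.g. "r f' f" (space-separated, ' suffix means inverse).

r' f f r

  after r': (1 4 2 6 3)(5 8 7)
  after f: (1 7 6 5 3 8 2)
  after f: (1 2 8 4 7)
  after r: (1 4 8)(2 5 7 3 6)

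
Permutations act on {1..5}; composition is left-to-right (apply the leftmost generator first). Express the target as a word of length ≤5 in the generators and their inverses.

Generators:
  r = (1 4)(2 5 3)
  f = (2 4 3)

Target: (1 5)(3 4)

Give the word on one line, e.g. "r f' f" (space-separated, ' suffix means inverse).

  after f: (2 4 3)
  after r': (1 4 5 2)
  after f: (1 3 2)(4 5)
  after r': (1 5)(2 4)
  after f': (1 5)(3 4)

f r' f r' f'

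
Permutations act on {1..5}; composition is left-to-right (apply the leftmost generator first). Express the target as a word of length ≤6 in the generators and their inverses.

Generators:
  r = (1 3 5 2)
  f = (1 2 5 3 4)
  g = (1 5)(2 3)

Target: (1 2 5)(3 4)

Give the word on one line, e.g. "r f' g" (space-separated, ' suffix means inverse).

  after g': (1 5)(2 3)
  after f: (1 3 5 2 4)
  after f: (1 4 2)
  after f: (3 4 5)
  after r': (1 2 5)(3 4)

g' f f f r'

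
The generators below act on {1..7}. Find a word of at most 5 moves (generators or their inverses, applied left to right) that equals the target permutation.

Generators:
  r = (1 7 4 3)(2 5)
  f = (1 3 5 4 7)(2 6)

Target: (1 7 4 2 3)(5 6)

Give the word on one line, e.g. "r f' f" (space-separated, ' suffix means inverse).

r f r

  after r: (1 7 4 3)(2 5)
  after f: (2 4 5 6)
  after r: (1 7 4 2 3)(5 6)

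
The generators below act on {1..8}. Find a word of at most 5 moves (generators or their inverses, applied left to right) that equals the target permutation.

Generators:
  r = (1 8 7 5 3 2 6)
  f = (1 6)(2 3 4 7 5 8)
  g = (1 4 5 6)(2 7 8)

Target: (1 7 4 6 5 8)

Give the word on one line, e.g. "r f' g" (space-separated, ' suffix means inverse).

  after r': (1 6 2 3 5 7 8)
  after g': (1 5 2 3 4)(6 8)
  after f': (1 7 4 6 5 8)

r' g' f'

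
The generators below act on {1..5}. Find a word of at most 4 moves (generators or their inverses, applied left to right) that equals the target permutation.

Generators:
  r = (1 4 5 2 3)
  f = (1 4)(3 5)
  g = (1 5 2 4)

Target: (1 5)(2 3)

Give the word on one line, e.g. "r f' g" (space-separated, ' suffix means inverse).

f r

  after f: (1 4)(3 5)
  after r: (1 5)(2 3)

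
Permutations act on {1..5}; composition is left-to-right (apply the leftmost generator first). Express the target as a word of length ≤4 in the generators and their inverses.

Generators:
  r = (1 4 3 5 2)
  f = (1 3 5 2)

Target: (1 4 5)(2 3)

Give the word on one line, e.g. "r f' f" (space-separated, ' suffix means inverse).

r f

  after r: (1 4 3 5 2)
  after f: (1 4 5)(2 3)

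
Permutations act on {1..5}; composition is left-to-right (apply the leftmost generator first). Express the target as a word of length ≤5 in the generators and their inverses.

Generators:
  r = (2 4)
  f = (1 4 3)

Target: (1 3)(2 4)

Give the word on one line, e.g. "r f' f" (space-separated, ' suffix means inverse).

f r f' r' f

  after f: (1 4 3)
  after r: (1 2 4 3)
  after f': (1 2)
  after r': (1 4 2)
  after f: (1 3)(2 4)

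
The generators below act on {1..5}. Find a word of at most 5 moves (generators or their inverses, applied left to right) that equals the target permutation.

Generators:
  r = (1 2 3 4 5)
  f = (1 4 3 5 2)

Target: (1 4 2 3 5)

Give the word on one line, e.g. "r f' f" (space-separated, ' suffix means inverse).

f' r' f

  after f': (1 2 5 3 4)
  after r': (2 4 5)
  after f: (1 4 2 3 5)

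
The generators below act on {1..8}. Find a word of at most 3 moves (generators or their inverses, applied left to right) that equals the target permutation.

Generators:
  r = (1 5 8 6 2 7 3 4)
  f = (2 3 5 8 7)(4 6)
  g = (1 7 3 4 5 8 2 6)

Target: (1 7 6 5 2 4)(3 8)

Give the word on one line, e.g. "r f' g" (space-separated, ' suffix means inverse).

  after f: (2 3 5 8 7)(4 6)
  after g: (1 7 6 5 2 4)(3 8)

f g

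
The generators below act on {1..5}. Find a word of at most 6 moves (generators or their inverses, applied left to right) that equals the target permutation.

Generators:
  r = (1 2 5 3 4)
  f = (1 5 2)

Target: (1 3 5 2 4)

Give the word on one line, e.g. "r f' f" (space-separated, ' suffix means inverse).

f' r' f' r r

  after f': (1 2 5)
  after r': (3 5 4)
  after f': (1 2 5 4 3)
  after r: (1 5)(2 3)
  after r: (1 3 5 2 4)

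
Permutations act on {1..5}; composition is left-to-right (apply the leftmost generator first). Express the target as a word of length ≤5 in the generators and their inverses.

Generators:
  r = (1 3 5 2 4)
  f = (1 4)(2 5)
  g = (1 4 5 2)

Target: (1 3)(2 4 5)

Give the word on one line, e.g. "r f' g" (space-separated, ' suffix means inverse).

  after r: (1 3 5 2 4)
  after g': (1 3 4 2)
  after f: (1 3)(2 4 5)

r g' f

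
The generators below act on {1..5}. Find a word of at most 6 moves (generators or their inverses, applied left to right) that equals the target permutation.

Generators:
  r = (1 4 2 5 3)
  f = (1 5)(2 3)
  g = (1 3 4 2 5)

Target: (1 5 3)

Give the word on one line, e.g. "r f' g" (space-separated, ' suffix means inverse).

  after f': (1 5)(2 3)
  after g': (1 2)(3 4)
  after f: (1 3 4 2 5)
  after r': (1 5 3)

f' g' f r'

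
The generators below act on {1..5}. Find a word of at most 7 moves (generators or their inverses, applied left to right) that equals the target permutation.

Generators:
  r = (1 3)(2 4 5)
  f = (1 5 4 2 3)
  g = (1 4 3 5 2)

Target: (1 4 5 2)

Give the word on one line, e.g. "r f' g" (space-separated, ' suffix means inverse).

  after f: (1 5 4 2 3)
  after g': (1 3 2 4 5)
  after g': (1 4 3 5 2)
  after r: (1 5 4)(2 3)
  after f: (1 4 5 2)

f g' g' r f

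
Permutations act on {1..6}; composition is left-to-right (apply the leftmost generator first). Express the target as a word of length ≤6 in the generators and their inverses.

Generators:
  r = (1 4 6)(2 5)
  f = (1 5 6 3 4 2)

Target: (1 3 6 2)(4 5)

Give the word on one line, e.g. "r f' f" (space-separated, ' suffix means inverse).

  after r': (1 6 4)(2 5)
  after f: (1 3 4 5)(2 6)
  after r': (1 3)(2 4)(5 6)
  after r': (1 3 6 2)(4 5)

r' f r' r'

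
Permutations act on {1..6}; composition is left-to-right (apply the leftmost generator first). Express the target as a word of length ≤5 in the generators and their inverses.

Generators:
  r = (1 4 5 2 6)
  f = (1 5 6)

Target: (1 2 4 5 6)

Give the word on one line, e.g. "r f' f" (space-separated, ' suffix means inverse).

r f r' f' r'

  after r: (1 4 5 2 6)
  after f: (1 4 6 5 2)
  after r': (2 6 4)
  after f': (1 6 4 2 5)
  after r': (1 2 4 5 6)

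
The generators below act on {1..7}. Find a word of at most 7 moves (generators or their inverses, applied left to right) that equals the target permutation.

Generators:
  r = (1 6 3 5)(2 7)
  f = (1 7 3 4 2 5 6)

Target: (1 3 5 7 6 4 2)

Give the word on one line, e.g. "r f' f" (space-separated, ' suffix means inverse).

  after f: (1 7 3 4 2 5 6)
  after f: (1 3 2 6 7 4 5)
  after r': (1 6 2)(3 7 4)
  after f': (1 5 2 6 4 7 3)
  after r': (1 3 5 7 6 4 2)

f f r' f' r'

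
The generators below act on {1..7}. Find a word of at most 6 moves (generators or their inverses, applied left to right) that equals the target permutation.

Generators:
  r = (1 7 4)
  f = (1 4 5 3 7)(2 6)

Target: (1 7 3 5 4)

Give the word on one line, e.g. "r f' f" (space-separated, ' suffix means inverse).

  after f: (1 4 5 3 7)(2 6)
  after f: (1 5 7 4 3)
  after f: (1 3 4 7 5)(2 6)
  after f: (1 7 3 5 4)

f f f f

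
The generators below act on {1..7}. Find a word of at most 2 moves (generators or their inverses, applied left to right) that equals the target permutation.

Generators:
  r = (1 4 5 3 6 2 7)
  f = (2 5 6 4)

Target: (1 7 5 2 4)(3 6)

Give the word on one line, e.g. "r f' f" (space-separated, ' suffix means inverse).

r' f

  after r': (1 7 2 6 3 5 4)
  after f: (1 7 5 2 4)(3 6)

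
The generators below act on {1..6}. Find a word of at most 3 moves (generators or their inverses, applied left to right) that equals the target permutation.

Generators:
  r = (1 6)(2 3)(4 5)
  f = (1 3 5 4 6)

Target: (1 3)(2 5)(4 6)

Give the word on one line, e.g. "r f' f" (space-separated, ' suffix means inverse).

f' r' f

  after f': (1 6 4 5 3)
  after r': (2 3 6 5)
  after f: (1 3)(2 5)(4 6)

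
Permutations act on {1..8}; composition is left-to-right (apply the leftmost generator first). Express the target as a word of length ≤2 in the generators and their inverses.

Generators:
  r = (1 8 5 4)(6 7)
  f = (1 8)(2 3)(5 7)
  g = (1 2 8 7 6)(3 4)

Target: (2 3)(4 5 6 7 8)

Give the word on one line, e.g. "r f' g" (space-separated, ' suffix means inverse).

f r'

  after f: (1 8)(2 3)(5 7)
  after r': (2 3)(4 5 6 7 8)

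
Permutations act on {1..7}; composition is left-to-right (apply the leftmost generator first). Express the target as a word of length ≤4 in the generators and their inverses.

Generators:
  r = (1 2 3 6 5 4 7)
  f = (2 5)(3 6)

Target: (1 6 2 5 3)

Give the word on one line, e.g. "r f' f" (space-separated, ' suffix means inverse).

  after f': (2 5)(3 6)
  after r: (1 2 4 7)(3 5)
  after f: (1 5 6 3 2 4 7)
  after r': (1 6 2 5 3)

f' r f r'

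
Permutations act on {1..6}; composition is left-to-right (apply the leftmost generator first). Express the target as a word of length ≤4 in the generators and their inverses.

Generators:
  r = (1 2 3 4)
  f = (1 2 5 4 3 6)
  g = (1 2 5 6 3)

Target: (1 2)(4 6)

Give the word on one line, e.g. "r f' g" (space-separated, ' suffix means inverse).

r g' f

  after r: (1 2 3 4)
  after g': (2 6 5)(3 4)
  after f: (1 2)(4 6)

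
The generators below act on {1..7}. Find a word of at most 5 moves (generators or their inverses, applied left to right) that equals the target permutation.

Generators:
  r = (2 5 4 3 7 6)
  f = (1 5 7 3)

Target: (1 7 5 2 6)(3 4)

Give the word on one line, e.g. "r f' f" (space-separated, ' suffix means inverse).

  after r': (2 6 7 3 4 5)
  after f': (1 3 4)(2 6 5)
  after f': (1 7 5 2 6)(3 4)

r' f' f'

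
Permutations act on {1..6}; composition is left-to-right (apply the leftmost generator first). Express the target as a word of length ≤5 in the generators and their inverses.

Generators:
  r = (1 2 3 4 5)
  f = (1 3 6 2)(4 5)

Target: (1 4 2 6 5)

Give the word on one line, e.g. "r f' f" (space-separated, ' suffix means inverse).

f' r' r' r'

  after f': (1 2 6 3)(4 5)
  after r': (2 6)(3 5)
  after r': (1 5 2 6)(3 4)
  after r': (1 4 2 6 5)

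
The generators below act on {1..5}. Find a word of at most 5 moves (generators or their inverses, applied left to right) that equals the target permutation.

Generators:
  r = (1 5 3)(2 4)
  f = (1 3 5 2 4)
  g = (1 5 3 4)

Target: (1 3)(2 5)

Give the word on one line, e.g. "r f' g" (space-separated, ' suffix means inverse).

  after f: (1 3 5 2 4)
  after g: (1 4 5 2)
  after f: (2 3 5 4)
  after r': (1 3)(2 5)

f g f r'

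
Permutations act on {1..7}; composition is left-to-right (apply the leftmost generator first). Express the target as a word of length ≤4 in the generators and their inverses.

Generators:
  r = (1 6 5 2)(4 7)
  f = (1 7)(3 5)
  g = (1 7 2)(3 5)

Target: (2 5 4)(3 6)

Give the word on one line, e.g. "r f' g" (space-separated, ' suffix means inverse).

  after r: (1 6 5 2)(4 7)
  after g': (1 6 3 5 7 4)
  after r': (2 5 4)(3 6)

r g' r'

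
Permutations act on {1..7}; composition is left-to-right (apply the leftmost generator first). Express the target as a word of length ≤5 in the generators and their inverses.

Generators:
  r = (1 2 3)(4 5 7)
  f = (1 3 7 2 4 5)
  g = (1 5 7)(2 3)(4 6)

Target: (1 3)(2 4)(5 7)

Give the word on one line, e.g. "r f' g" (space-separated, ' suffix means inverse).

g' g' r f r

  after g': (1 7 5)(2 3)(4 6)
  after g': (1 5 7)
  after r: (1 7 2 3)(4 5)
  after f: (1 2 7 4)
  after r: (1 3)(2 4)(5 7)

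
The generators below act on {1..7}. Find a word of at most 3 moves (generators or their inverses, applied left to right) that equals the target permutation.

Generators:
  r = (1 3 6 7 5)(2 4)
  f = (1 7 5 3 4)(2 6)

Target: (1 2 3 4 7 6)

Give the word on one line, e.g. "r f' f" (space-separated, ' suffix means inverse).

r f r

  after r: (1 3 6 7 5)(2 4)
  after f: (1 4 6 5 7 3 2)
  after r: (1 2 3 4 7 6)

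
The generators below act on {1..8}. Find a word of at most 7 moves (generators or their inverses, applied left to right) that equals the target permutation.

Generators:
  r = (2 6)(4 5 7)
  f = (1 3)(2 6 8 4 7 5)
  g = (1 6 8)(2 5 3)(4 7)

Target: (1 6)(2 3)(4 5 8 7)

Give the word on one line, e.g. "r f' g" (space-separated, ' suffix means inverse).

r f f r g

  after r: (2 6)(4 5 7)
  after f: (1 3)(2 8 4)
  after f: (2 4 6 8 7 5)
  after r: (2 5 6 8 4)
  after g: (1 6)(2 3)(4 5 8 7)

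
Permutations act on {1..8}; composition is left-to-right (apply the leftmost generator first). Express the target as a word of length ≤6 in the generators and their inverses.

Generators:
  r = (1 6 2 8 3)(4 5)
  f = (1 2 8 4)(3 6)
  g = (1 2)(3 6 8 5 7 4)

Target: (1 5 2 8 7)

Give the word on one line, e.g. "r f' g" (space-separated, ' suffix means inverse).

  after r': (1 3 8 2 6)(4 5)
  after g: (1 6 2 8)(3 5)(4 7)
  after f': (1 3 5 6)(4 7 8)
  after r': (1 8 5)(2 6 3 4 7)
  after g: (1 5 2 8 7)

r' g f' r' g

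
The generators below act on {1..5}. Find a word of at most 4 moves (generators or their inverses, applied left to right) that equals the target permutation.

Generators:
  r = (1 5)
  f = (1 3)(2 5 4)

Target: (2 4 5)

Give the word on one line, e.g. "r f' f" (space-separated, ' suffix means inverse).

f f r' r'

  after f: (1 3)(2 5 4)
  after f: (2 4 5)
  after r': (1 5 2 4)
  after r': (2 4 5)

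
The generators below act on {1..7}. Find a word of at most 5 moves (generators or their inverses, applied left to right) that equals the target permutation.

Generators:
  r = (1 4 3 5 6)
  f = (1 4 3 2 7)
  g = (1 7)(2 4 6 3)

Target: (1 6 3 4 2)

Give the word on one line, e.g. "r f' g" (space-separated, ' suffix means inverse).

  after g: (1 7)(2 4 6 3)
  after f': (1 2)(4 6)
  after g': (1 3 6 2 7)
  after g': (1 6 3 4 2)

g f' g' g'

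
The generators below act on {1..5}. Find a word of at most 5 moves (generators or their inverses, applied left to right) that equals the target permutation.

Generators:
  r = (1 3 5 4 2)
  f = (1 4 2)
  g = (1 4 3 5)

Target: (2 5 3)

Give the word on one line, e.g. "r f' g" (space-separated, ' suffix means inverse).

g' g' f' g' g'

  after g': (1 5 3 4)
  after g': (1 3)(4 5)
  after f': (1 3 2 4 5)
  after g': (1 4 3 2)
  after g': (2 5 3)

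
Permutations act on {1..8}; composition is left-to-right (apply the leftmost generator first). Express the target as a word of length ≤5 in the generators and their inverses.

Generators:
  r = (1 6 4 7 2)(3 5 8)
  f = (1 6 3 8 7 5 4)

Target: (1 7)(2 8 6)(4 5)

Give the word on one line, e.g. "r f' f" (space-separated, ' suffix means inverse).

  after r: (1 6 4 7 2)(3 5 8)
  after f': (2 4 8 6 5 3 7)
  after f': (1 4 3 8)(2 5 6 7)
  after r: (1 7)(2 8 6)(4 5)

r f' f' r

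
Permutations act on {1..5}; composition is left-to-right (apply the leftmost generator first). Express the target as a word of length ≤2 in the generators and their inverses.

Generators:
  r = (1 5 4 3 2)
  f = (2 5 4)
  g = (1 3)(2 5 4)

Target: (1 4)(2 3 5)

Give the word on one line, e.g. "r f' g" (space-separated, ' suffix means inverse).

r g

  after r: (1 5 4 3 2)
  after g: (1 4)(2 3 5)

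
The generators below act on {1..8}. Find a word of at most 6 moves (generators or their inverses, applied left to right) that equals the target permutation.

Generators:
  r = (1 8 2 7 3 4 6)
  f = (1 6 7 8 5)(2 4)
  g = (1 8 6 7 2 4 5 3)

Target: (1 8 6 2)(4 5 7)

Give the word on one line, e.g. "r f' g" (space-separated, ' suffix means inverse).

  after r: (1 8 2 7 3 4 6)
  after g: (1 6 8 4 7)(3 5)
  after r: (2 7 8 6)(3 5 4)
  after f: (1 6 4 3)(2 8 7 5)
  after g': (1 8 6 2)(4 5 7)

r g r f g'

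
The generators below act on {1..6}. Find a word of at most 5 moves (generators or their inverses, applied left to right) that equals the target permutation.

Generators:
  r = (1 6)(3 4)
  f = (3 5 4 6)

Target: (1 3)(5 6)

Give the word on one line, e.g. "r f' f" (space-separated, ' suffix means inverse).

  after f': (3 6 4 5)
  after r': (1 6 3)(4 5)
  after f: (1 3)(5 6)

f' r' f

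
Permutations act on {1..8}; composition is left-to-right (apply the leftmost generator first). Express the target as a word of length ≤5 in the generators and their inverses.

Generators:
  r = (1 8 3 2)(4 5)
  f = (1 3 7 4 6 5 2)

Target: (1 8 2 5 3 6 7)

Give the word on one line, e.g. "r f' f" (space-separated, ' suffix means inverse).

r f' f'

  after r: (1 8 3 2)(4 5)
  after f': (1 8)(3 5 7)(4 6)
  after f': (1 8 2 5 3 6 7)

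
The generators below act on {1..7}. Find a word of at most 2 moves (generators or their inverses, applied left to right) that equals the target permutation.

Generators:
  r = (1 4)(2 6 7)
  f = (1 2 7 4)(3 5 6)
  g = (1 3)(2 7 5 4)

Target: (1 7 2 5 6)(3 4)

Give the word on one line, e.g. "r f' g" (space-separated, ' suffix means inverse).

  after f: (1 2 7 4)(3 5 6)
  after g: (1 7 2 5 6)(3 4)

f g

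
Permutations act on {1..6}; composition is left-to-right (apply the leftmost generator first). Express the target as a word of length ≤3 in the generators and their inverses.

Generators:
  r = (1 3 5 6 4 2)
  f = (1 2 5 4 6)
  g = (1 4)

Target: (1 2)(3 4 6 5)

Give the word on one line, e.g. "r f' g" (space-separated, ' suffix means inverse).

r' g

  after r': (1 2 4 6 5 3)
  after g: (1 2)(3 4 6 5)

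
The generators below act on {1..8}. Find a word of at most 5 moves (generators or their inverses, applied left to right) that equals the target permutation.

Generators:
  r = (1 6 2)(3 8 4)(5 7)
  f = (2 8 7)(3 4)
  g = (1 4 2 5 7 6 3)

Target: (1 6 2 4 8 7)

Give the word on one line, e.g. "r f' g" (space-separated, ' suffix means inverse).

  after f: (2 8 7)(3 4)
  after r': (1 2 3 8 5 7 6)
  after r': (1 6 2 4 8 7)

f r' r'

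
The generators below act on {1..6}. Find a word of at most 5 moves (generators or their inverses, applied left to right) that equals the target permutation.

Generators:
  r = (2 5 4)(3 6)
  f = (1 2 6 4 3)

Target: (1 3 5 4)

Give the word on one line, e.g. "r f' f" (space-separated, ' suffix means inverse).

f f r

  after f: (1 2 6 4 3)
  after f: (1 6 3 2 4)
  after r: (1 3 5 4)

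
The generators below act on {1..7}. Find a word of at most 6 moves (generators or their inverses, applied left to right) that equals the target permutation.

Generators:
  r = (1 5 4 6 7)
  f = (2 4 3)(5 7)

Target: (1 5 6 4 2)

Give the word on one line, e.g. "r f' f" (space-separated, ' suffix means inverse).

  after r': (1 7 6 4 5)
  after f: (1 5)(2 4 7 6 3)
  after r': (2 5 7 4 6 3)
  after r': (1 7 5 6 3 2)
  after f': (1 5 6 4 2)

r' f r' r' f'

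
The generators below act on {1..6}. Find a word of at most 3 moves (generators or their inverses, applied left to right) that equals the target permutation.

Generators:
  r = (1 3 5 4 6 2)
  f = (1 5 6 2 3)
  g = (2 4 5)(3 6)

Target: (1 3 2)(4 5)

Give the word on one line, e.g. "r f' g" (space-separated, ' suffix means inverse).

  after f: (1 5 6 2 3)
  after r': (1 3 2)(4 5)

f r'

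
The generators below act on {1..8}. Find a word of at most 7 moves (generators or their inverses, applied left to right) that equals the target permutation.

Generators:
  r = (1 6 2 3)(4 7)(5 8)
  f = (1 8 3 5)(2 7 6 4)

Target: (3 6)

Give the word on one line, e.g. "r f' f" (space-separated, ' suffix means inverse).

  after f': (1 5 3 8)(2 4 6 7)
  after f': (1 3)(2 6)(4 7)(5 8)
  after r': (1 2)
  after r': (1 6)(2 3)(4 7)(5 8)
  after r': (3 6)

f' f' r' r' r'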